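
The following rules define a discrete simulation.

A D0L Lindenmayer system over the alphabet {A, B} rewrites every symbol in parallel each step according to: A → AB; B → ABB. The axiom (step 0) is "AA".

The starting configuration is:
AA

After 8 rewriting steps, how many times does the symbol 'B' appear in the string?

1974

t=0: AA
t=1: ABAB
t=2: ABABBABABB
t=3: ABABBABABBABBABABBABABBABB
t=4: ABABBABABBABBABABBABABBABBABABBABBABABBABABBABBABABBABABBABBABABBABB
t=5: ABABBABABBABBABABBABABBABBABABBABBABABBABABBABBABABBABABBA…ABBABABBABABBABBABABBABABBABBABABBABBABABBABABBABBABABBABB  (len 178)
t=6: ABABBABABBABBABABBABABBABBABABBABBABABBABABBABBABABBABABBA…ABBABABBABABBABBABABBABABBABBABABBABBABABBABABBABBABABBABB  (len 466)
t=7: ABABBABABBABBABABBABABBABBABABBABBABABBABABBABBABABBABABBA…ABBABABBABABBABBABABBABABBABBABABBABBABABBABABBABBABABBABB  (len 1220)
t=8: ABABBABABBABBABABBABABBABBABABBABBABABBABABBABBABABBABABBA…ABBABABBABABBABBABABBABABBABBABABBABBABABBABABBABBABABBABB  (len 3194)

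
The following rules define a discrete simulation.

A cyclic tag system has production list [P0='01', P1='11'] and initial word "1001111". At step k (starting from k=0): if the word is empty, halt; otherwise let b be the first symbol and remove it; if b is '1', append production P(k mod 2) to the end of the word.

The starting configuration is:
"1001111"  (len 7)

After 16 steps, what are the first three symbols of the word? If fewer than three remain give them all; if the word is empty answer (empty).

gen 0: "1001111"  (len 7)
gen 1: "00111101"  (len 8)
gen 2: "0111101"  (len 7)
gen 3: "111101"  (len 6)
gen 4: "1110111"  (len 7)
gen 5: "11011101"  (len 8)
gen 6: "101110111"  (len 9)
gen 7: "0111011101"  (len 10)
gen 8: "111011101"  (len 9)
gen 9: "1101110101"  (len 10)
gen 10: "10111010111"  (len 11)
gen 11: "011101011101"  (len 12)
gen 12: "11101011101"  (len 11)
gen 13: "110101110101"  (len 12)
gen 14: "1010111010111"  (len 13)
gen 15: "01011101011101"  (len 14)
gen 16: "1011101011101"  (len 13)

101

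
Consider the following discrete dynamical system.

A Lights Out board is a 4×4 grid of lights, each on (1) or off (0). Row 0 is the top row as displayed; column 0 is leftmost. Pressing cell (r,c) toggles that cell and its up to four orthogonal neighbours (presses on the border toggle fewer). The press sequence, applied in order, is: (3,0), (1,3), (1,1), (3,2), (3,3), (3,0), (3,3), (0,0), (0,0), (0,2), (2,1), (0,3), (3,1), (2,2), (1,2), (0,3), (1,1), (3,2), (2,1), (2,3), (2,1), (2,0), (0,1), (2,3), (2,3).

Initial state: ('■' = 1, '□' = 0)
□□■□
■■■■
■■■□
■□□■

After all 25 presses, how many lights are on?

7

gen 0: □□■□
■■■■
■■■□
■□□■
gen 1: □□■□
■■■■
□■■□
□■□■
gen 2: □□■■
■■□□
□■■■
□■□■
gen 3: □■■■
□□■□
□□■■
□■□■
gen 4: □■■■
□□■□
□□□■
□□■□
gen 5: □■■■
□□■□
□□□□
□□□■
gen 6: □■■■
□□■□
■□□□
■■□■
gen 7: □■■■
□□■□
■□□■
■■■□
gen 8: ■□■■
■□■□
■□□■
■■■□
gen 9: □■■■
□□■□
■□□■
■■■□
gen 10: □□□□
□□□□
■□□■
■■■□
gen 11: □□□□
□■□□
□■■■
■□■□
gen 12: □□■■
□■□■
□■■■
■□■□
gen 13: □□■■
□■□■
□□■■
□■□□
gen 14: □□■■
□■■■
□■□□
□■■□
gen 15: □□□■
□□□□
□■■□
□■■□
gen 16: □□■□
□□□■
□■■□
□■■□
gen 17: □■■□
■■■■
□□■□
□■■□
gen 18: □■■□
■■■■
□□□□
□□□■
gen 19: □■■□
■□■■
■■■□
□■□■
gen 20: □■■□
■□■□
■■□■
□■□□
gen 21: □■■□
■■■□
□□■■
□□□□
gen 22: □■■□
□■■□
■■■■
■□□□
gen 23: ■□□□
□□■□
■■■■
■□□□
gen 24: ■□□□
□□■■
■■□□
■□□■
gen 25: ■□□□
□□■□
■■■■
■□□□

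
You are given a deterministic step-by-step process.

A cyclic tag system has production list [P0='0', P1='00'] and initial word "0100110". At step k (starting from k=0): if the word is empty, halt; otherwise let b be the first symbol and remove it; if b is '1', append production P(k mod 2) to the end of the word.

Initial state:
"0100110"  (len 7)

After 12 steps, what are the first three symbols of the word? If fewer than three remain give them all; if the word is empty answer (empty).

step 0: "0100110"  (len 7)
step 1: "100110"  (len 6)
step 2: "0011000"  (len 7)
step 3: "011000"  (len 6)
step 4: "11000"  (len 5)
step 5: "10000"  (len 5)
step 6: "000000"  (len 6)
step 7: "00000"  (len 5)
step 8: "0000"  (len 4)
step 9: "000"  (len 3)
step 10: "00"  (len 2)
step 11: "0"  (len 1)
step 12: (halted — word empty)

(empty)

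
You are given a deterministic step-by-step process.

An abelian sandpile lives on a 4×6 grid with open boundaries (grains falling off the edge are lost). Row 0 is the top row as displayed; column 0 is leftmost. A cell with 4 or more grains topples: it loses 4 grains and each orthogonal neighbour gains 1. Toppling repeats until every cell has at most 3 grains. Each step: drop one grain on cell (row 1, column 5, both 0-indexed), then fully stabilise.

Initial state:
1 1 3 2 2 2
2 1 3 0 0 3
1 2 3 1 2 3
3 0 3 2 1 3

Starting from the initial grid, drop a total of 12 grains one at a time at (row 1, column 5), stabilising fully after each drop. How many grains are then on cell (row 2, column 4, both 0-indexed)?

1

t=0: 1 1 3 2 2 2
2 1 3 0 0 3
1 2 3 1 2 3
3 0 3 2 1 3
t=1: 1 1 3 2 2 3
2 1 3 0 1 1
1 2 3 1 3 1
3 0 3 2 2 0
t=2: 1 1 3 2 2 3
2 1 3 0 1 2
1 2 3 1 3 1
3 0 3 2 2 0
t=3: 1 1 3 2 2 3
2 1 3 0 1 3
1 2 3 1 3 1
3 0 3 2 2 0
t=4: 1 1 3 2 3 0
2 1 3 0 2 1
1 2 3 1 3 2
3 0 3 2 2 0
t=5: 1 1 3 2 3 0
2 1 3 0 2 2
1 2 3 1 3 2
3 0 3 2 2 0
t=6: 1 1 3 2 3 0
2 1 3 0 2 3
1 2 3 1 3 2
3 0 3 2 2 0
t=7: 1 1 3 2 3 1
2 1 3 0 3 0
1 2 3 1 3 3
3 0 3 2 2 0
t=8: 1 1 3 2 3 1
2 1 3 0 3 1
1 2 3 1 3 3
3 0 3 2 2 0
t=9: 1 1 3 2 3 1
2 1 3 0 3 2
1 2 3 1 3 3
3 0 3 2 2 0
t=10: 1 1 3 2 3 1
2 1 3 0 3 3
1 2 3 1 3 3
3 0 3 2 2 0
t=11: 1 1 3 3 0 3
2 1 3 1 2 2
1 2 3 2 1 1
3 0 3 2 3 1
t=12: 1 1 3 3 0 3
2 1 3 1 2 3
1 2 3 2 1 1
3 0 3 2 3 1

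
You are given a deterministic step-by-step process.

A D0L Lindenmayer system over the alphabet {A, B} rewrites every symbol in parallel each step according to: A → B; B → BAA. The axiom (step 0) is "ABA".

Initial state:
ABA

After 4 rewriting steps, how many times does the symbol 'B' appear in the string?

k=0  ABA
k=1  BBAAB
k=2  BAABAABBBAA
k=3  BAABBBAABBBAABAABAABB
k=4  BAABBBAABAABAABBBAABAABAABBBAABBBAABBBAABAA

21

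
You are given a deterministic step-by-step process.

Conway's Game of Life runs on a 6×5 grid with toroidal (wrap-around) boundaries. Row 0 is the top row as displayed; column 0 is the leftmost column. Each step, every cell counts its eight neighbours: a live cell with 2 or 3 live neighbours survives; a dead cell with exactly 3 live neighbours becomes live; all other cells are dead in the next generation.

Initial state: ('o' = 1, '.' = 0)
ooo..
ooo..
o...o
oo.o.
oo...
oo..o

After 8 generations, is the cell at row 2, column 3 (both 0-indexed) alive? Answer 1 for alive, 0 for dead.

[0] ooo..
ooo..
o...o
oo.o.
oo...
oo..o
[1] ...o.
..oo.
...o.
..o..
.....
....o
[2] ..ooo
..ooo
...o.
.....
.....
.....
[3] ..o.o
.....
..ooo
.....
.....
...o.
[4] ...o.
..o.o
...o.
...o.
.....
...o.
[5] ..ooo
..o.o
..ooo
.....
.....
.....
[6] ..o.o
oo...
..o.o
...o.
.....
...o.
[7] ooooo
ooo.o
ooooo
...o.
.....
...o.
[8] .....
.....
.....
oo.o.
.....
oo.o.

0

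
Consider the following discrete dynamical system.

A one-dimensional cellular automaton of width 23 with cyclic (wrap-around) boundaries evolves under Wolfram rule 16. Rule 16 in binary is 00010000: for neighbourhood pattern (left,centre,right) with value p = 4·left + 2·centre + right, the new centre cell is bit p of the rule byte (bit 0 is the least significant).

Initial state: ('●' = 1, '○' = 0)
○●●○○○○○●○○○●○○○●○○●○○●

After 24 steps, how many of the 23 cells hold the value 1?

5

gen 0: ○●●○○○○○●○○○●○○○●○○●○○●
gen 1: ○○○●○○○○○●○○○●○○○●○○●○○
gen 2: ○○○○●○○○○○●○○○●○○○●○○●○
gen 3: ○○○○○●○○○○○●○○○●○○○●○○●
gen 4: ●○○○○○●○○○○○●○○○●○○○●○○
gen 5: ○●○○○○○●○○○○○●○○○●○○○●○
gen 6: ○○●○○○○○●○○○○○●○○○●○○○●
gen 7: ●○○●○○○○○●○○○○○●○○○●○○○
gen 8: ○●○○●○○○○○●○○○○○●○○○●○○
gen 9: ○○●○○●○○○○○●○○○○○●○○○●○
gen 10: ○○○●○○●○○○○○●○○○○○●○○○●
gen 11: ●○○○●○○●○○○○○●○○○○○●○○○
gen 12: ○●○○○●○○●○○○○○●○○○○○●○○
gen 13: ○○●○○○●○○●○○○○○●○○○○○●○
gen 14: ○○○●○○○●○○●○○○○○●○○○○○●
gen 15: ●○○○●○○○●○○●○○○○○●○○○○○
gen 16: ○●○○○●○○○●○○●○○○○○●○○○○
gen 17: ○○●○○○●○○○●○○●○○○○○●○○○
gen 18: ○○○●○○○●○○○●○○●○○○○○●○○
gen 19: ○○○○●○○○●○○○●○○●○○○○○●○
gen 20: ○○○○○●○○○●○○○●○○●○○○○○●
gen 21: ●○○○○○●○○○●○○○●○○●○○○○○
gen 22: ○●○○○○○●○○○●○○○●○○●○○○○
gen 23: ○○●○○○○○●○○○●○○○●○○●○○○
gen 24: ○○○●○○○○○●○○○●○○○●○○●○○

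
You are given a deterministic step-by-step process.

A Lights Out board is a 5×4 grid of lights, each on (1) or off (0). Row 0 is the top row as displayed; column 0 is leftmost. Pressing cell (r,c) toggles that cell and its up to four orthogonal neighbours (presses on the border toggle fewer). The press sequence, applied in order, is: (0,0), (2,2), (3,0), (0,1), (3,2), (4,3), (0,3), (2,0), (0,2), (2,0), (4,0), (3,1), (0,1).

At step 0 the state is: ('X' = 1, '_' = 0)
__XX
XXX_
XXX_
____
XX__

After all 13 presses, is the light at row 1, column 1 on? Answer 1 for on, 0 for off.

1

k=0  __XX
XXX_
XXX_
____
XX__
k=1  XXXX
_XX_
XXX_
____
XX__
k=2  XXXX
_X__
X__X
__X_
XX__
k=3  XXXX
_X__
___X
XXX_
_X__
k=4  ___X
____
___X
XXX_
_X__
k=5  ___X
____
__XX
X__X
_XX_
k=6  ___X
____
__XX
X___
_X_X
k=7  __X_
___X
__XX
X___
_X_X
k=8  __X_
X__X
XXXX
____
_X_X
k=9  _X_X
X_XX
XXXX
____
_X_X
k=10  _X_X
__XX
__XX
X___
_X_X
k=11  _X_X
__XX
__XX
____
X__X
k=12  _X_X
__XX
_XXX
XXX_
XX_X
k=13  X_XX
_XXX
_XXX
XXX_
XX_X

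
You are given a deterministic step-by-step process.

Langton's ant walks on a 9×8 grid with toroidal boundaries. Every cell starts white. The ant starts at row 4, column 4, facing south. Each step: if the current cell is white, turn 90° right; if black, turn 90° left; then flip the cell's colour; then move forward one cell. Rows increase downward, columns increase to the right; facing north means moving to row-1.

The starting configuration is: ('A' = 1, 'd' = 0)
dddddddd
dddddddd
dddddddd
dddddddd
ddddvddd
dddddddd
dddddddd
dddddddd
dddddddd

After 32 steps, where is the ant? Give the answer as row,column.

2,6

[0] dddddddd
dddddddd
dddddddd
dddddddd
ddddvddd
dddddddd
dddddddd
dddddddd
dddddddd
[1] dddddddd
dddddddd
dddddddd
dddddddd
ddd<Addd
dddddddd
dddddddd
dddddddd
dddddddd
[2] dddddddd
dddddddd
dddddddd
ddd^dddd
dddAAddd
dddddddd
dddddddd
dddddddd
dddddddd
[3] dddddddd
dddddddd
dddddddd
dddA>ddd
dddAAddd
dddddddd
dddddddd
dddddddd
dddddddd
[4] dddddddd
dddddddd
dddddddd
dddAAddd
dddAvddd
dddddddd
dddddddd
dddddddd
dddddddd
[5] dddddddd
dddddddd
dddddddd
dddAAddd
dddAd>dd
dddddddd
dddddddd
dddddddd
dddddddd
[6] dddddddd
dddddddd
dddddddd
dddAAddd
dddAdAdd
dddddvdd
dddddddd
dddddddd
dddddddd
[7] dddddddd
dddddddd
dddddddd
dddAAddd
dddAdAdd
dddd<Add
dddddddd
dddddddd
dddddddd
[8] dddddddd
dddddddd
dddddddd
dddAAddd
dddA^Add
ddddAAdd
dddddddd
dddddddd
dddddddd
[9] dddddddd
dddddddd
dddddddd
dddAAddd
dddAA>dd
ddddAAdd
dddddddd
dddddddd
dddddddd
[10] dddddddd
dddddddd
dddddddd
dddAA^dd
dddAAddd
ddddAAdd
dddddddd
dddddddd
dddddddd
[11] dddddddd
dddddddd
dddddddd
dddAAA>d
dddAAddd
ddddAAdd
dddddddd
dddddddd
dddddddd
[12] dddddddd
dddddddd
dddddddd
dddAAAAd
dddAAdvd
ddddAAdd
dddddddd
dddddddd
dddddddd
[13] dddddddd
dddddddd
dddddddd
dddAAAAd
dddAA<Ad
ddddAAdd
dddddddd
dddddddd
dddddddd
[14] dddddddd
dddddddd
dddddddd
dddAA^Ad
dddAAAAd
ddddAAdd
dddddddd
dddddddd
dddddddd
[15] dddddddd
dddddddd
dddddddd
dddA<dAd
dddAAAAd
ddddAAdd
dddddddd
dddddddd
dddddddd
[16] dddddddd
dddddddd
dddddddd
dddAddAd
dddAvAAd
ddddAAdd
dddddddd
dddddddd
dddddddd
[17] dddddddd
dddddddd
dddddddd
dddAddAd
dddAd>Ad
ddddAAdd
dddddddd
dddddddd
dddddddd
[18] dddddddd
dddddddd
dddddddd
dddAd^Ad
dddAddAd
ddddAAdd
dddddddd
dddddddd
dddddddd
[19] dddddddd
dddddddd
dddddddd
dddAdA>d
dddAddAd
ddddAAdd
dddddddd
dddddddd
dddddddd
[20] dddddddd
dddddddd
dddddd^d
dddAdAdd
dddAddAd
ddddAAdd
dddddddd
dddddddd
dddddddd
[21] dddddddd
dddddddd
ddddddA>
dddAdAdd
dddAddAd
ddddAAdd
dddddddd
dddddddd
dddddddd
[22] dddddddd
dddddddd
ddddddAA
dddAdAdv
dddAddAd
ddddAAdd
dddddddd
dddddddd
dddddddd
[23] dddddddd
dddddddd
ddddddAA
dddAdA<A
dddAddAd
ddddAAdd
dddddddd
dddddddd
dddddddd
[24] dddddddd
dddddddd
dddddd^A
dddAdAAA
dddAddAd
ddddAAdd
dddddddd
dddddddd
dddddddd
[25] dddddddd
dddddddd
ddddd<dA
dddAdAAA
dddAddAd
ddddAAdd
dddddddd
dddddddd
dddddddd
[26] dddddddd
ddddd^dd
dddddAdA
dddAdAAA
dddAddAd
ddddAAdd
dddddddd
dddddddd
dddddddd
[27] dddddddd
dddddA>d
dddddAdA
dddAdAAA
dddAddAd
ddddAAdd
dddddddd
dddddddd
dddddddd
[28] dddddddd
dddddAAd
dddddAvA
dddAdAAA
dddAddAd
ddddAAdd
dddddddd
dddddddd
dddddddd
[29] dddddddd
dddddAAd
ddddd<AA
dddAdAAA
dddAddAd
ddddAAdd
dddddddd
dddddddd
dddddddd
[30] dddddddd
dddddAAd
ddddddAA
dddAdvAA
dddAddAd
ddddAAdd
dddddddd
dddddddd
dddddddd
[31] dddddddd
dddddAAd
ddddddAA
dddAdd>A
dddAddAd
ddddAAdd
dddddddd
dddddddd
dddddddd
[32] dddddddd
dddddAAd
dddddd^A
dddAdddA
dddAddAd
ddddAAdd
dddddddd
dddddddd
dddddddd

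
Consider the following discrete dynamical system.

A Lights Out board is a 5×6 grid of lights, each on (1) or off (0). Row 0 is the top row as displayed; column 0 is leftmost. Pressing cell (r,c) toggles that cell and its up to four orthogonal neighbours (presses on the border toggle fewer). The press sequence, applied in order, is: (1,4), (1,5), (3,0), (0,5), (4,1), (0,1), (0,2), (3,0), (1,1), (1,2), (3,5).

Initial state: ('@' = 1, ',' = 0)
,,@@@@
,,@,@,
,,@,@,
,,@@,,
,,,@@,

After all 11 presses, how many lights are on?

[0] ,,@@@@
,,@,@,
,,@,@,
,,@@,,
,,,@@,
[1] ,,@@,@
,,@@,@
,,@,,,
,,@@,,
,,,@@,
[2] ,,@@,,
,,@@@,
,,@,,@
,,@@,,
,,,@@,
[3] ,,@@,,
,,@@@,
@,@,,@
@@@@,,
@,,@@,
[4] ,,@@@@
,,@@@@
@,@,,@
@@@@,,
@,,@@,
[5] ,,@@@@
,,@@@@
@,@,,@
@,@@,,
,@@@@,
[6] @@,@@@
,@@@@@
@,@,,@
@,@@,,
,@@@@,
[7] @,@,@@
,@,@@@
@,@,,@
@,@@,,
,@@@@,
[8] @,@,@@
,@,@@@
,,@,,@
,@@@,,
@@@@@,
[9] @@@,@@
@,@@@@
,@@,,@
,@@@,,
@@@@@,
[10] @@,,@@
@@,,@@
,@,,,@
,@@@,,
@@@@@,
[11] @@,,@@
@@,,@@
,@,,,,
,@@@@@
@@@@@@

20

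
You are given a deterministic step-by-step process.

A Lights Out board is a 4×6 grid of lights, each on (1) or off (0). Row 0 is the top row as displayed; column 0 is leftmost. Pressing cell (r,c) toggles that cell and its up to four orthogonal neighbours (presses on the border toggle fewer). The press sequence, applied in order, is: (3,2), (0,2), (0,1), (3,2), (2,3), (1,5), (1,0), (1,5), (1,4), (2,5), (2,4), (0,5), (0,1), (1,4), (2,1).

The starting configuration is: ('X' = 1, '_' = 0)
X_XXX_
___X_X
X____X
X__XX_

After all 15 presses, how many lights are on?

13

[0] X_XXX_
___X_X
X____X
X__XX_
[1] X_XXX_
___X_X
X_X__X
XXX_X_
[2] XX__X_
__XX_X
X_X__X
XXX_X_
[3] __X_X_
_XXX_X
X_X__X
XXX_X_
[4] __X_X_
_XXX_X
X____X
X__XX_
[5] __X_X_
_XX__X
X_XXXX
X___X_
[6] __X_XX
_XX_X_
X_XXX_
X___X_
[7] X_X_XX
X_X_X_
__XXX_
X___X_
[8] X_X_X_
X_X__X
__XXXX
X___X_
[9] X_X___
X_XXX_
__XX_X
X___X_
[10] X_X___
X_XXXX
__XXX_
X___XX
[11] X_X___
X_XX_X
__X__X
X____X
[12] X_X_XX
X_XX__
__X__X
X____X
[13] _X__XX
XXXX__
__X__X
X____X
[14] _X___X
XXX_XX
__X_XX
X____X
[15] _X___X
X_X_XX
XX__XX
XX___X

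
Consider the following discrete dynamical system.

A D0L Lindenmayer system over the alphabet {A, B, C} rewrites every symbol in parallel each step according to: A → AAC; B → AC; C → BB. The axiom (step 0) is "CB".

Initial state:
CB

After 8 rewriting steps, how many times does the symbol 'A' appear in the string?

984

0) CB
1) BBAC
2) ACACAACBB
3) AACBBAACBBAACAACBBACAC
4) AACAACBBACACAACAACBBACACAACAACBBAACAACBBACACAACBBAACBB
5) AACAACBBAACAACBBACACAACBBAACBBAACAACBBAACAACBBACACAACBBAAC…ACACAACAACBBAACAACBBACACAACBBAACBBAACAACBBACACAACAACBBACAC  (len 134)
6) AACAACBBAACAACBBACACAACAACBBAACAACBBACACAACBBAACBBAACAACBB…CAACBBAACAACBBACACAACBBAACBBAACAACBBAACAACBBACACAACBBAACBB  (len 332)
7) AACAACBBAACAACBBACACAACAACBBAACAACBBACACAACBBAACBBAACAACBB…ACACAACAACBBAACAACBBACACAACBBAACBBAACAACBBACACAACAACBBACAC  (len 824)
8) AACAACBBAACAACBBACACAACAACBBAACAACBBACACAACBBAACBBAACAACBB…CAACBBAACAACBBACACAACBBAACBBAACAACBBAACAACBBACACAACBBAACBB  (len 2044)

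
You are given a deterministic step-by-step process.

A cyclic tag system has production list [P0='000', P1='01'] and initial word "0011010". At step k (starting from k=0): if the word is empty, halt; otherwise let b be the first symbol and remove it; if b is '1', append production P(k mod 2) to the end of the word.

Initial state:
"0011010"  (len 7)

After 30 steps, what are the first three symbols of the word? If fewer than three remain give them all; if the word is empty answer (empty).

010

t=0: "0011010"  (len 7)
t=1: "011010"  (len 6)
t=2: "11010"  (len 5)
t=3: "1010000"  (len 7)
t=4: "01000001"  (len 8)
t=5: "1000001"  (len 7)
t=6: "00000101"  (len 8)
t=7: "0000101"  (len 7)
t=8: "000101"  (len 6)
t=9: "00101"  (len 5)
t=10: "0101"  (len 4)
t=11: "101"  (len 3)
t=12: "0101"  (len 4)
t=13: "101"  (len 3)
t=14: "0101"  (len 4)
t=15: "101"  (len 3)
t=16: "0101"  (len 4)
t=17: "101"  (len 3)
t=18: "0101"  (len 4)
t=19: "101"  (len 3)
t=20: "0101"  (len 4)
t=21: "101"  (len 3)
t=22: "0101"  (len 4)
t=23: "101"  (len 3)
t=24: "0101"  (len 4)
t=25: "101"  (len 3)
t=26: "0101"  (len 4)
t=27: "101"  (len 3)
t=28: "0101"  (len 4)
t=29: "101"  (len 3)
t=30: "0101"  (len 4)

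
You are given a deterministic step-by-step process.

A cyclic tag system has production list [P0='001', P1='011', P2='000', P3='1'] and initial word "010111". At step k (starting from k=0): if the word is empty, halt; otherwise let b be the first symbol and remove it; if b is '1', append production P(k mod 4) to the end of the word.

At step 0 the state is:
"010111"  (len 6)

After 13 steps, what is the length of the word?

13

t=0: "010111"  (len 6)
t=1: "10111"  (len 5)
t=2: "0111011"  (len 7)
t=3: "111011"  (len 6)
t=4: "110111"  (len 6)
t=5: "10111001"  (len 8)
t=6: "0111001011"  (len 10)
t=7: "111001011"  (len 9)
t=8: "110010111"  (len 9)
t=9: "10010111001"  (len 11)
t=10: "0010111001011"  (len 13)
t=11: "010111001011"  (len 12)
t=12: "10111001011"  (len 11)
t=13: "0111001011001"  (len 13)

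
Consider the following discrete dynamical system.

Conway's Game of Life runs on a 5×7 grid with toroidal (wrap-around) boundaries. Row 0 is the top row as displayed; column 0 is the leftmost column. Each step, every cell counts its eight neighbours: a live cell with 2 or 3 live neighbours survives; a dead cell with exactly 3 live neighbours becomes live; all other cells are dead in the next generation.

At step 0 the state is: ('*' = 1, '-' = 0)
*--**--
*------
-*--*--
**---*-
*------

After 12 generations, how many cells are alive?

gen 0: *--**--
*------
-*--*--
**---*-
*------
gen 1: **----*
**-**--
-*----*
**----*
*---*--
gen 2: --*****
-----*-
-----**
-*---**
-----*-
gen 3: ---*--*
---*---
*---*--
*---*--
*-**---
gen 4: ---**--
---**--
---**--
*---*-*
*****-*
gen 5: **-----
--*--*-
-------
------*
-**---*
gen 6: *-----*
-*-----
-------
*------
-**---*
gen 7: --*---*
*------
-------
**-----
-*----*
gen 8: -*----*
-------
**-----
**-----
-**---*
gen 9: -**----
-*-----
**-----
------*
--*---*
gen 10: ***----
-------
**-----
-*----*
***----
gen 11: *-*----
--*----
**-----
------*
------*
gen 12: -*-----
*-*----
**-----
------*
*-----*

8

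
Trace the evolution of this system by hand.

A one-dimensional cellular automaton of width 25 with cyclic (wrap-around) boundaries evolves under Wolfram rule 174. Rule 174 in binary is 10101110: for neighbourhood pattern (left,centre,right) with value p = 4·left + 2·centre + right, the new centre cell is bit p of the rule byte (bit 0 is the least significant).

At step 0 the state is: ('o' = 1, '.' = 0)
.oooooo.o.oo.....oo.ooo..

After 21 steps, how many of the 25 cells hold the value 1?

t=0: .oooooo.o.oo.....oo.ooo..
t=1: oooooo.oooo.....oo.ooo...
t=2: ooooo.oooo.....oo.ooo...o
t=3: oooo.oooo.....oo.ooo...oo
t=4: ooo.oooo.....oo.ooo...ooo
t=5: oo.oooo.....oo.ooo...oooo
t=6: o.oooo.....oo.ooo...ooooo
t=7: .oooo.....oo.ooo...oooooo
t=8: oooo.....oo.ooo...oooooo.
t=9: ooo.....oo.ooo...oooooo.o
t=10: oo.....oo.ooo...oooooo.oo
t=11: o.....oo.ooo...oooooo.ooo
t=12: .....oo.ooo...oooooo.oooo
t=13: ....oo.ooo...oooooo.oooo.
t=14: ...oo.ooo...oooooo.oooo..
t=15: ..oo.ooo...oooooo.oooo...
t=16: .oo.ooo...oooooo.oooo....
t=17: oo.ooo...oooooo.oooo.....
t=18: o.ooo...oooooo.oooo.....o
t=19: .ooo...oooooo.oooo.....oo
t=20: ooo...oooooo.oooo.....oo.
t=21: oo...oooooo.oooo.....oo.o

15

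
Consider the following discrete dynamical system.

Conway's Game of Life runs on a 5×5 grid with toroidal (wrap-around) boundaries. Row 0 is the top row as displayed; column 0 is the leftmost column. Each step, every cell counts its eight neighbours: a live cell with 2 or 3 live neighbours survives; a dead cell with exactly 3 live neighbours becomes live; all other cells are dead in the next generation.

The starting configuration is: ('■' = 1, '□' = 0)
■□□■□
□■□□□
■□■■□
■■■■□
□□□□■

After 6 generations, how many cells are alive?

step 0: ■□□■□
□■□□□
■□■■□
■■■■□
□□□□■
step 1: ■□□□■
■■□■□
■□□■□
■□□□□
□□□□□
step 2: ■■□□■
□■■■□
■□■□□
□□□□■
■□□□■
step 3: □□□□□
□□□■□
■□■□■
□■□■■
□■□■□
step 4: □□■□□
□□□■■
■■■□□
□■□□□
■□□■■
step 5: ■□■□□
■□□■■
■■■■■
□□□■□
■■■■■
step 6: □□□□□
□□□□□
□■□□□
□□□□□
■□□□□

2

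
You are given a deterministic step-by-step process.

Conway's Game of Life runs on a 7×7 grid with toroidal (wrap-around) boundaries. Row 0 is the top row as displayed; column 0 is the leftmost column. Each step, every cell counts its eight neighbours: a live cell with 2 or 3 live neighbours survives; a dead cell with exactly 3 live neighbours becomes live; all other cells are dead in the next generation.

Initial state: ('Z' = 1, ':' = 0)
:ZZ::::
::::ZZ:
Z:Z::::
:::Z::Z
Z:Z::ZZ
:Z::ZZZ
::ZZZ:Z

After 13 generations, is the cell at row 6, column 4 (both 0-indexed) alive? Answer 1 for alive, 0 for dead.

1

k=0  :ZZ::::
::::ZZ:
Z:Z::::
:::Z::Z
Z:Z::ZZ
:Z::ZZZ
::ZZZ:Z
k=1  :ZZ::::
::ZZ:::
:::ZZZZ
::ZZ:Z:
:ZZZ:::
:Z:::::
::::Z:Z
k=2  :ZZ::::
:Z:::Z:
:::::ZZ
:Z:::ZZ
:Z:ZZ::
ZZ:Z:::
ZZZ::::
k=3  :::::::
ZZZ::ZZ
::::Z::
::Z:::Z
:Z:ZZZZ
:::ZZ::
:::Z:::
k=4  ZZZ:::Z
ZZ:::ZZ
::ZZ:::
Z:Z:::Z
Z:::::Z
:::::::
:::ZZ::
k=5  ::ZZZ::
:::Z:Z:
::ZZ:Z:
Z:ZZ::Z
ZZ::::Z
:::::::
ZZZZ:::
k=6  :::::::
:::::Z:
:Z:::Z:
:::ZZZ:
:ZZ:::Z
::::::Z
:Z::Z::
k=7  :::::::
:::::::
:::::ZZ
ZZ:ZZZZ
Z:ZZZ:Z
:ZZ::Z:
:::::::
k=8  :::::::
:::::::
:::::::
:Z:::::
:::::::
ZZZ:ZZZ
:::::::
k=9  :::::::
:::::::
:::::::
:::::::
::Z::ZZ
ZZ:::ZZ
ZZ:::ZZ
k=10  Z:::::Z
:::::::
:::::::
:::::::
:Z:::Z:
::Z:Z::
:Z:::Z:
k=11  Z:::::Z
:::::::
:::::::
:::::::
:::::::
:ZZ:ZZ:
ZZ:::ZZ
k=12  :Z:::Z:
:::::::
:::::::
:::::::
:::::::
:ZZ:ZZ:
::Z:Z::
k=13  :::::::
:::::::
:::::::
:::::::
:::::::
:ZZ:ZZ:
::Z:Z::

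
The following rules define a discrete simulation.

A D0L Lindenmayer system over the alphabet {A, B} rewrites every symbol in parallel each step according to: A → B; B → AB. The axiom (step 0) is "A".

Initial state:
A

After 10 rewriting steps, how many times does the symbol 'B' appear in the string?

gen 0: A
gen 1: B
gen 2: AB
gen 3: BAB
gen 4: ABBAB
gen 5: BABABBAB
gen 6: ABBABBABABBAB
gen 7: BABABBABABBABBABABBAB
gen 8: ABBABBABABBABBABABBABABBABBABABBAB
gen 9: BABABBABABBABBABABBABABBABBABABBABBABABBABABBABBABABBAB
gen 10: ABBABBABABBABBABABBABABBABBABABBABBABABBABABBABBABABBABABBABBABABBABBABABBABABBABBABABBAB

55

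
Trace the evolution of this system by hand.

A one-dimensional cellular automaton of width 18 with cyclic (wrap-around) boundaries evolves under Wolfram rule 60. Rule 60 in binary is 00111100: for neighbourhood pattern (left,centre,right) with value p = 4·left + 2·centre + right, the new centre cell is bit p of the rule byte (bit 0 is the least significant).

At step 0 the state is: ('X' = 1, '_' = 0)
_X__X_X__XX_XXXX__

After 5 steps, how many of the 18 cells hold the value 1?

8

[0] _X__X_X__XX_XXXX__
[1] _XX_XXXX_X_XX___X_
[2] _X_XX___XXXX_X__XX
[3] XXXX_X__X___XXX_X_
[4] X___XXX_XX__X__XXX
[5] _X__X__XX_X_XX_X__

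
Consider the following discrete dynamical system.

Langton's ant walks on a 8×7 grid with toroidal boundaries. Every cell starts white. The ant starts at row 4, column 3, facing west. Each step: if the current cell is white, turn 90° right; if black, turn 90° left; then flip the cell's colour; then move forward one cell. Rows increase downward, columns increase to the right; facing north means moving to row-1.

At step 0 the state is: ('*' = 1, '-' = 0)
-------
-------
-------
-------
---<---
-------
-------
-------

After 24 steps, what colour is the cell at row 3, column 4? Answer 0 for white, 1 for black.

1

gen 0: -------
-------
-------
-------
---<---
-------
-------
-------
gen 1: -------
-------
-------
---^---
---*---
-------
-------
-------
gen 2: -------
-------
-------
---*>--
---*---
-------
-------
-------
gen 3: -------
-------
-------
---**--
---*v--
-------
-------
-------
gen 4: -------
-------
-------
---**--
---<*--
-------
-------
-------
gen 5: -------
-------
-------
---**--
----*--
---v---
-------
-------
gen 6: -------
-------
-------
---**--
----*--
--<*---
-------
-------
gen 7: -------
-------
-------
---**--
--^-*--
--**---
-------
-------
gen 8: -------
-------
-------
---**--
--*>*--
--**---
-------
-------
gen 9: -------
-------
-------
---**--
--***--
--*v---
-------
-------
gen 10: -------
-------
-------
---**--
--***--
--*->--
-------
-------
gen 11: -------
-------
-------
---**--
--***--
--*-*--
----v--
-------
gen 12: -------
-------
-------
---**--
--***--
--*-*--
---<*--
-------
gen 13: -------
-------
-------
---**--
--***--
--*^*--
---**--
-------
gen 14: -------
-------
-------
---**--
--***--
--**>--
---**--
-------
gen 15: -------
-------
-------
---**--
--**^--
--**---
---**--
-------
gen 16: -------
-------
-------
---**--
--*<---
--**---
---**--
-------
gen 17: -------
-------
-------
---**--
--*----
--*v---
---**--
-------
gen 18: -------
-------
-------
---**--
--*----
--*->--
---**--
-------
gen 19: -------
-------
-------
---**--
--*----
--*-*--
---*v--
-------
gen 20: -------
-------
-------
---**--
--*----
--*-*--
---*->-
-------
gen 21: -------
-------
-------
---**--
--*----
--*-*--
---*-*-
-----v-
gen 22: -------
-------
-------
---**--
--*----
--*-*--
---*-*-
----<*-
gen 23: -------
-------
-------
---**--
--*----
--*-*--
---*^*-
----**-
gen 24: -------
-------
-------
---**--
--*----
--*-*--
---**>-
----**-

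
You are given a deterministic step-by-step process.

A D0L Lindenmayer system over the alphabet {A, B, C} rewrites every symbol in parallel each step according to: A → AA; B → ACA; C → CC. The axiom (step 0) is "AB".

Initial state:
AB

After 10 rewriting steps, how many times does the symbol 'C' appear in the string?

0) AB
1) AAACA
2) AAAAAACCAA
3) AAAAAAAAAAAACCCCAAAA
4) AAAAAAAAAAAAAAAAAAAAAAAACCCCCCCCAAAAAAAA
5) AAAAAAAAAAAAAAAAAAAAAAAAAAAAAAAAAAAAAAAAAAAAAAAACCCCCCCCCCCCCCCCAAAAAAAAAAAAAAAA
6) AAAAAAAAAAAAAAAAAAAAAAAAAAAAAAAAAAAAAAAAAAAAAAAAAAAAAAAAAA…CCCCCCCCCCCCCCCCCCCCCCCCCCAAAAAAAAAAAAAAAAAAAAAAAAAAAAAAAA  (len 160)
7) AAAAAAAAAAAAAAAAAAAAAAAAAAAAAAAAAAAAAAAAAAAAAAAAAAAAAAAAAA…AAAAAAAAAAAAAAAAAAAAAAAAAAAAAAAAAAAAAAAAAAAAAAAAAAAAAAAAAA  (len 320)
8) AAAAAAAAAAAAAAAAAAAAAAAAAAAAAAAAAAAAAAAAAAAAAAAAAAAAAAAAAA…AAAAAAAAAAAAAAAAAAAAAAAAAAAAAAAAAAAAAAAAAAAAAAAAAAAAAAAAAA  (len 640)
9) AAAAAAAAAAAAAAAAAAAAAAAAAAAAAAAAAAAAAAAAAAAAAAAAAAAAAAAAAA…AAAAAAAAAAAAAAAAAAAAAAAAAAAAAAAAAAAAAAAAAAAAAAAAAAAAAAAAAA  (len 1280)
10) AAAAAAAAAAAAAAAAAAAAAAAAAAAAAAAAAAAAAAAAAAAAAAAAAAAAAAAAAA…AAAAAAAAAAAAAAAAAAAAAAAAAAAAAAAAAAAAAAAAAAAAAAAAAAAAAAAAAA  (len 2560)

512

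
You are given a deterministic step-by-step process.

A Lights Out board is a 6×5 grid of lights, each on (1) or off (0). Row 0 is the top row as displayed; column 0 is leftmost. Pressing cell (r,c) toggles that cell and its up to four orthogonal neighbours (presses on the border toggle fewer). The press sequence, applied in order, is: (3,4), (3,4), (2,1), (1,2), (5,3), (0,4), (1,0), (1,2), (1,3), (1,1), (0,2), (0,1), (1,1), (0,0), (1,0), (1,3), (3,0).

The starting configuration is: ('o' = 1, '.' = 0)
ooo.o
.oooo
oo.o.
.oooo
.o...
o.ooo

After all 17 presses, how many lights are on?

k=0  ooo.o
.oooo
oo.o.
.oooo
.o...
o.ooo
k=1  ooo.o
.oooo
oo.oo
.oo..
.o..o
o.ooo
k=2  ooo.o
.oooo
oo.o.
.oooo
.o...
o.ooo
k=3  ooo.o
..ooo
..oo.
..ooo
.o...
o.ooo
k=4  oo..o
.o..o
...o.
..ooo
.o...
o.ooo
k=5  oo..o
.o..o
...o.
..ooo
.o.o.
o....
k=6  oo.o.
.o...
...o.
..ooo
.o.o.
o....
k=7  .o.o.
o....
o..o.
..ooo
.o.o.
o....
k=8  .ooo.
oooo.
o.oo.
..ooo
.o.o.
o....
k=9  .oo..
oo..o
o.o..
..ooo
.o.o.
o....
k=10  ..o..
..o.o
ooo..
..ooo
.o.o.
o....
k=11  .o.o.
....o
ooo..
..ooo
.o.o.
o....
k=12  o.oo.
.o..o
ooo..
..ooo
.o.o.
o....
k=13  oooo.
o.o.o
o.o..
..ooo
.o.o.
o....
k=14  ..oo.
..o.o
o.o..
..ooo
.o.o.
o....
k=15  o.oo.
ooo.o
..o..
..ooo
.o.o.
o....
k=16  o.o..
oo.o.
..oo.
..ooo
.o.o.
o....
k=17  o.o..
oo.o.
o.oo.
ooooo
oo.o.
o....

17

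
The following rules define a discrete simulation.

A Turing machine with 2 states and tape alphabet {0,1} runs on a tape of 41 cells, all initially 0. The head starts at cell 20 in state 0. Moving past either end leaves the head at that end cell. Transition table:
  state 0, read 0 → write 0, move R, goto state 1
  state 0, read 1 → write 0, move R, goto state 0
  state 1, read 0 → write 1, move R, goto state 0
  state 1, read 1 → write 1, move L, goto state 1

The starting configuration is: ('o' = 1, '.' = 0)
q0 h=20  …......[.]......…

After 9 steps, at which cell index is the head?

t=0: q0 h=20  …......[.]......…
t=1: q1 h=21  …......[.]......…
t=2: q0 h=22  ….....o[.]......…
t=3: q1 h=23  …....o.[.]......…
t=4: q0 h=24  …...o.o[.]......…
t=5: q1 h=25  …..o.o.[.]......…
t=6: q0 h=26  ….o.o.o[.]......…
t=7: q1 h=27  …o.o.o.[.]......…
t=8: q0 h=28  ….o.o.o[.]......…
t=9: q1 h=29  …o.o.o.[.]......…

29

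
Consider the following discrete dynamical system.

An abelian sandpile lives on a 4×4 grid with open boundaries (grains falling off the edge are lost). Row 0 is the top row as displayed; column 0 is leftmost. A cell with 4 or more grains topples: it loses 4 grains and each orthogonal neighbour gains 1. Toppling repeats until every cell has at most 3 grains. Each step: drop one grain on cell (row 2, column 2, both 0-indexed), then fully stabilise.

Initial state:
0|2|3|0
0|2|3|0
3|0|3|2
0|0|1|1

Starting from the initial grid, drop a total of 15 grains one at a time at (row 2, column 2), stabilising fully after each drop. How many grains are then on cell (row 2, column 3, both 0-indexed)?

gen 0: 0|2|3|0
0|2|3|0
3|0|3|2
0|0|1|1
gen 1: 0|3|0|1
0|3|1|1
3|1|1|3
0|0|2|1
gen 2: 0|3|0|1
0|3|1|1
3|1|2|3
0|0|2|1
gen 3: 0|3|0|1
0|3|1|1
3|1|3|3
0|0|2|1
gen 4: 0|3|0|1
0|3|2|2
3|2|1|0
0|0|3|2
gen 5: 0|3|0|1
0|3|2|2
3|2|2|0
0|0|3|2
gen 6: 0|3|0|1
0|3|2|2
3|2|3|0
0|0|3|2
gen 7: 0|3|0|1
0|3|3|2
3|3|1|1
0|1|0|3
gen 8: 0|3|0|1
0|3|3|2
3|3|2|1
0|1|0|3
gen 9: 0|3|0|1
0|3|3|2
3|3|3|1
0|1|0|3
gen 10: 1|0|2|1
2|2|1|3
0|2|2|2
1|2|1|3
gen 11: 1|0|2|1
2|2|1|3
0|2|3|2
1|2|1|3
gen 12: 1|0|2|1
2|2|2|3
0|3|0|3
1|2|2|3
gen 13: 1|0|2|1
2|2|2|3
0|3|1|3
1|2|2|3
gen 14: 1|0|2|1
2|2|2|3
0|3|2|3
1|2|2|3
gen 15: 1|0|2|1
2|2|2|3
0|3|3|3
1|2|2|3

3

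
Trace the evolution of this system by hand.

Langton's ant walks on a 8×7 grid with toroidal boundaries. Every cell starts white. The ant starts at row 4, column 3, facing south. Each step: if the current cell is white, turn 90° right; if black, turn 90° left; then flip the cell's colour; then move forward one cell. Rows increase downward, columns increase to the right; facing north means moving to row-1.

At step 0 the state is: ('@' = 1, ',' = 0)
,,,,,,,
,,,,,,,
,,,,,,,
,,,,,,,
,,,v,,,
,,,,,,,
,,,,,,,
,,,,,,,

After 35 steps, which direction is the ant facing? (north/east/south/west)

west

[0] ,,,,,,,
,,,,,,,
,,,,,,,
,,,,,,,
,,,v,,,
,,,,,,,
,,,,,,,
,,,,,,,
[1] ,,,,,,,
,,,,,,,
,,,,,,,
,,,,,,,
,,<@,,,
,,,,,,,
,,,,,,,
,,,,,,,
[2] ,,,,,,,
,,,,,,,
,,,,,,,
,,^,,,,
,,@@,,,
,,,,,,,
,,,,,,,
,,,,,,,
[3] ,,,,,,,
,,,,,,,
,,,,,,,
,,@>,,,
,,@@,,,
,,,,,,,
,,,,,,,
,,,,,,,
[4] ,,,,,,,
,,,,,,,
,,,,,,,
,,@@,,,
,,@v,,,
,,,,,,,
,,,,,,,
,,,,,,,
[5] ,,,,,,,
,,,,,,,
,,,,,,,
,,@@,,,
,,@,>,,
,,,,,,,
,,,,,,,
,,,,,,,
[6] ,,,,,,,
,,,,,,,
,,,,,,,
,,@@,,,
,,@,@,,
,,,,v,,
,,,,,,,
,,,,,,,
[7] ,,,,,,,
,,,,,,,
,,,,,,,
,,@@,,,
,,@,@,,
,,,<@,,
,,,,,,,
,,,,,,,
[8] ,,,,,,,
,,,,,,,
,,,,,,,
,,@@,,,
,,@^@,,
,,,@@,,
,,,,,,,
,,,,,,,
[9] ,,,,,,,
,,,,,,,
,,,,,,,
,,@@,,,
,,@@>,,
,,,@@,,
,,,,,,,
,,,,,,,
[10] ,,,,,,,
,,,,,,,
,,,,,,,
,,@@^,,
,,@@,,,
,,,@@,,
,,,,,,,
,,,,,,,
[11] ,,,,,,,
,,,,,,,
,,,,,,,
,,@@@>,
,,@@,,,
,,,@@,,
,,,,,,,
,,,,,,,
[12] ,,,,,,,
,,,,,,,
,,,,,,,
,,@@@@,
,,@@,v,
,,,@@,,
,,,,,,,
,,,,,,,
[13] ,,,,,,,
,,,,,,,
,,,,,,,
,,@@@@,
,,@@<@,
,,,@@,,
,,,,,,,
,,,,,,,
[14] ,,,,,,,
,,,,,,,
,,,,,,,
,,@@^@,
,,@@@@,
,,,@@,,
,,,,,,,
,,,,,,,
[15] ,,,,,,,
,,,,,,,
,,,,,,,
,,@<,@,
,,@@@@,
,,,@@,,
,,,,,,,
,,,,,,,
[16] ,,,,,,,
,,,,,,,
,,,,,,,
,,@,,@,
,,@v@@,
,,,@@,,
,,,,,,,
,,,,,,,
[17] ,,,,,,,
,,,,,,,
,,,,,,,
,,@,,@,
,,@,>@,
,,,@@,,
,,,,,,,
,,,,,,,
[18] ,,,,,,,
,,,,,,,
,,,,,,,
,,@,^@,
,,@,,@,
,,,@@,,
,,,,,,,
,,,,,,,
[19] ,,,,,,,
,,,,,,,
,,,,,,,
,,@,@>,
,,@,,@,
,,,@@,,
,,,,,,,
,,,,,,,
[20] ,,,,,,,
,,,,,,,
,,,,,^,
,,@,@,,
,,@,,@,
,,,@@,,
,,,,,,,
,,,,,,,
[21] ,,,,,,,
,,,,,,,
,,,,,@>
,,@,@,,
,,@,,@,
,,,@@,,
,,,,,,,
,,,,,,,
[22] ,,,,,,,
,,,,,,,
,,,,,@@
,,@,@,v
,,@,,@,
,,,@@,,
,,,,,,,
,,,,,,,
[23] ,,,,,,,
,,,,,,,
,,,,,@@
,,@,@<@
,,@,,@,
,,,@@,,
,,,,,,,
,,,,,,,
[24] ,,,,,,,
,,,,,,,
,,,,,^@
,,@,@@@
,,@,,@,
,,,@@,,
,,,,,,,
,,,,,,,
[25] ,,,,,,,
,,,,,,,
,,,,<,@
,,@,@@@
,,@,,@,
,,,@@,,
,,,,,,,
,,,,,,,
[26] ,,,,,,,
,,,,^,,
,,,,@,@
,,@,@@@
,,@,,@,
,,,@@,,
,,,,,,,
,,,,,,,
[27] ,,,,,,,
,,,,@>,
,,,,@,@
,,@,@@@
,,@,,@,
,,,@@,,
,,,,,,,
,,,,,,,
[28] ,,,,,,,
,,,,@@,
,,,,@v@
,,@,@@@
,,@,,@,
,,,@@,,
,,,,,,,
,,,,,,,
[29] ,,,,,,,
,,,,@@,
,,,,<@@
,,@,@@@
,,@,,@,
,,,@@,,
,,,,,,,
,,,,,,,
[30] ,,,,,,,
,,,,@@,
,,,,,@@
,,@,v@@
,,@,,@,
,,,@@,,
,,,,,,,
,,,,,,,
[31] ,,,,,,,
,,,,@@,
,,,,,@@
,,@,,>@
,,@,,@,
,,,@@,,
,,,,,,,
,,,,,,,
[32] ,,,,,,,
,,,,@@,
,,,,,^@
,,@,,,@
,,@,,@,
,,,@@,,
,,,,,,,
,,,,,,,
[33] ,,,,,,,
,,,,@@,
,,,,<,@
,,@,,,@
,,@,,@,
,,,@@,,
,,,,,,,
,,,,,,,
[34] ,,,,,,,
,,,,^@,
,,,,@,@
,,@,,,@
,,@,,@,
,,,@@,,
,,,,,,,
,,,,,,,
[35] ,,,,,,,
,,,<,@,
,,,,@,@
,,@,,,@
,,@,,@,
,,,@@,,
,,,,,,,
,,,,,,,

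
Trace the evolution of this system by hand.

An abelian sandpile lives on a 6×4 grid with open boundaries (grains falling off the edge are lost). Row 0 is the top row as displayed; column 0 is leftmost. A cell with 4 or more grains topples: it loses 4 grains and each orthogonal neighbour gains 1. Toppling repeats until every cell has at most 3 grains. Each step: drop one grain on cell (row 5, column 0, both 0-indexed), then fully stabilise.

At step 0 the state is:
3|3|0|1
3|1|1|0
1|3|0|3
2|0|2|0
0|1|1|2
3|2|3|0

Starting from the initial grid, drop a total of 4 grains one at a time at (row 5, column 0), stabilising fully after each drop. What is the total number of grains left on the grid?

0) 3|3|0|1
3|1|1|0
1|3|0|3
2|0|2|0
0|1|1|2
3|2|3|0
1) 3|3|0|1
3|1|1|0
1|3|0|3
2|0|2|0
1|1|1|2
0|3|3|0
2) 3|3|0|1
3|1|1|0
1|3|0|3
2|0|2|0
1|1|1|2
1|3|3|0
3) 3|3|0|1
3|1|1|0
1|3|0|3
2|0|2|0
1|1|1|2
2|3|3|0
4) 3|3|0|1
3|1|1|0
1|3|0|3
2|0|2|0
1|1|1|2
3|3|3|0

37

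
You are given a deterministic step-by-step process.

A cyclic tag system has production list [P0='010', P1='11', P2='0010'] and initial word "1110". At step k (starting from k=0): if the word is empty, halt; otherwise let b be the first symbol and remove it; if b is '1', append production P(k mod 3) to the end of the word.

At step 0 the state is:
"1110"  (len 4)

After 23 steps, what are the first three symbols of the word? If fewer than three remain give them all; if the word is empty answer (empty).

[0] "1110"  (len 4)
[1] "110010"  (len 6)
[2] "1001011"  (len 7)
[3] "0010110010"  (len 10)
[4] "010110010"  (len 9)
[5] "10110010"  (len 8)
[6] "01100100010"  (len 11)
[7] "1100100010"  (len 10)
[8] "10010001011"  (len 11)
[9] "00100010110010"  (len 14)
[10] "0100010110010"  (len 13)
[11] "100010110010"  (len 12)
[12] "000101100100010"  (len 15)
[13] "00101100100010"  (len 14)
[14] "0101100100010"  (len 13)
[15] "101100100010"  (len 12)
[16] "01100100010010"  (len 14)
[17] "1100100010010"  (len 13)
[18] "1001000100100010"  (len 16)
[19] "001000100100010010"  (len 18)
[20] "01000100100010010"  (len 17)
[21] "1000100100010010"  (len 16)
[22] "000100100010010010"  (len 18)
[23] "00100100010010010"  (len 17)

001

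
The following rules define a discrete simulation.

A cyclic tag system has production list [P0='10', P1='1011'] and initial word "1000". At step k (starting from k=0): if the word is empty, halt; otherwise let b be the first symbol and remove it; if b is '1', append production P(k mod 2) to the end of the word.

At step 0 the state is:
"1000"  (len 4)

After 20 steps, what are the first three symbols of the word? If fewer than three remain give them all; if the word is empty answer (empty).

gen 0: "1000"  (len 4)
gen 1: "00010"  (len 5)
gen 2: "0010"  (len 4)
gen 3: "010"  (len 3)
gen 4: "10"  (len 2)
gen 5: "010"  (len 3)
gen 6: "10"  (len 2)
gen 7: "010"  (len 3)
gen 8: "10"  (len 2)
gen 9: "010"  (len 3)
gen 10: "10"  (len 2)
gen 11: "010"  (len 3)
gen 12: "10"  (len 2)
gen 13: "010"  (len 3)
gen 14: "10"  (len 2)
gen 15: "010"  (len 3)
gen 16: "10"  (len 2)
gen 17: "010"  (len 3)
gen 18: "10"  (len 2)
gen 19: "010"  (len 3)
gen 20: "10"  (len 2)

10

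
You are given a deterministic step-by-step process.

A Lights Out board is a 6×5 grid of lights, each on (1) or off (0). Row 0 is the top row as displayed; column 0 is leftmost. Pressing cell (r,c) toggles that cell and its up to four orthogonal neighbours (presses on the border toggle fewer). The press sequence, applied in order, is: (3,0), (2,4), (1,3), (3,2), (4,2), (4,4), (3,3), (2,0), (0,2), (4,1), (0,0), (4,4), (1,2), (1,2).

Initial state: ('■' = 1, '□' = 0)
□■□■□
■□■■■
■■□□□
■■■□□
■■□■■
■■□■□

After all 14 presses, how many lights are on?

[0] □■□■□
■□■■■
■■□□□
■■■□□
■■□■■
■■□■□
[1] □■□■□
■□■■■
□■□□□
□□■□□
□■□■■
■■□■□
[2] □■□■□
■□■■□
□■□■■
□□■□■
□■□■■
■■□■□
[3] □■□□□
■□□□■
□■□□■
□□■□■
□■□■■
■■□■□
[4] □■□□□
■□□□■
□■■□■
□■□■■
□■■■■
■■□■□
[5] □■□□□
■□□□■
□■■□■
□■■■■
□□□□■
■■■■□
[6] □■□□□
■□□□■
□■■□■
□■■■□
□□□■□
■■■■■
[7] □■□□□
■□□□■
□■■■■
□■□□■
□□□□□
■■■■■
[8] □■□□□
□□□□■
■□■■■
■■□□■
□□□□□
■■■■■
[9] □□■■□
□□■□■
■□■■■
■■□□■
□□□□□
■■■■■
[10] □□■■□
□□■□■
■□■■■
■□□□■
■■■□□
■□■■■
[11] ■■■■□
■□■□■
■□■■■
■□□□■
■■■□□
■□■■■
[12] ■■■■□
■□■□■
■□■■■
■□□□□
■■■■■
■□■■□
[13] ■■□■□
■■□■■
■□□■■
■□□□□
■■■■■
■□■■□
[14] ■■■■□
■□■□■
■□■■■
■□□□□
■■■■■
■□■■□

20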